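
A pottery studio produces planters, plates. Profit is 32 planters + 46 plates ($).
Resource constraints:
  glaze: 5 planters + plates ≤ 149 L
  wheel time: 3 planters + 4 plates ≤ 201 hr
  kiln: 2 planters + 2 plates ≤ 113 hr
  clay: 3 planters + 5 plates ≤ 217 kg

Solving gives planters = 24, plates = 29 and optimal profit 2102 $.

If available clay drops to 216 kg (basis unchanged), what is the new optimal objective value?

2093

Check each constraint at x*: glaze 149/149 (tight); wheel time 188/201 (slack 13); kiln 106/113 (slack 7); clay 217/217 (tight).
Slack constraints have shadow price 0 (complementary slackness).
From A_Bᵀ y = c: 5·y_glaze + 3·y_clay = 32; 1·y_glaze + 5·y_clay = 46.
Solving: y_glaze = 1, y_clay = 9.
Δz = y_clay·Δb = 9 × (-1) = -9, so new z* = 2102 − 9 = 2093.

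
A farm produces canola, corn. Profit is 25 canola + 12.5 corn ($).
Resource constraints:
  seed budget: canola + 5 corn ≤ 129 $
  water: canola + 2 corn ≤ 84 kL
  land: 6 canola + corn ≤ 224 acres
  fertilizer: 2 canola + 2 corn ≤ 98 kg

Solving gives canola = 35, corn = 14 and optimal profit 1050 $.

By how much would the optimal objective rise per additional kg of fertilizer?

5

Check each constraint at x*: seed budget 105/129 (slack 24); water 63/84 (slack 21); land 224/224 (tight); fertilizer 98/98 (tight).
Since seed budget, water are not tight, their duals are 0.
The binding rows give the dual system: 6·y_land + 2·y_fertilizer = 25 and 1·y_land + 2·y_fertilizer = 12.5.
→ y_land = 2.5 and y_fertilizer = 5.
Shadow price of fertilizer = 5.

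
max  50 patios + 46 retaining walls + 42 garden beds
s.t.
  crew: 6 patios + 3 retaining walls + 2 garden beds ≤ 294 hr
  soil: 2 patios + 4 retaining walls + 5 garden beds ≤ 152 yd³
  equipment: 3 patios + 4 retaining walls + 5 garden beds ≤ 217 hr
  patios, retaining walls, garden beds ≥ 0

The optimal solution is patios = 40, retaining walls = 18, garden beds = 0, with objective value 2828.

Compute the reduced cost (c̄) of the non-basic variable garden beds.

-5

Binding: crew and soil. Non-binding: equipment (25 unused).
Slack constraints have shadow price 0 (complementary slackness).
From A_Bᵀ y = c: 6·y_crew + 2·y_soil = 50; 3·y_crew + 4·y_soil = 46.
Solving: y_crew = 6, y_soil = 7.
Reduced cost of garden beds: c₃ − yᵀa₃ = 42 − (6·2 + 7·5) = 42 − 47 = -5.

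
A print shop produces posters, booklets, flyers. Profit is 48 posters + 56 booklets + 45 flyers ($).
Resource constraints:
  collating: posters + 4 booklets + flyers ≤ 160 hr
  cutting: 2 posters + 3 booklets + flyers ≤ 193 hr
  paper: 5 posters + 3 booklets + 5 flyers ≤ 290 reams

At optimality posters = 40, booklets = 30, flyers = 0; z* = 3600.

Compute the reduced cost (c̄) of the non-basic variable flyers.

-3

Check each constraint at x*: collating 160/160 (tight); cutting 170/193 (slack 23); paper 290/290 (tight).
Since cutting is not tight, its dual is 0.
The binding rows give the dual system: 1·y_collating + 5·y_paper = 48 and 4·y_collating + 3·y_paper = 56.
Solving: y_collating = 8, y_paper = 8.
Reduced cost of flyers: c₃ − yᵀa₃ = 45 − (8·1 + 8·5) = 45 − 48 = -3.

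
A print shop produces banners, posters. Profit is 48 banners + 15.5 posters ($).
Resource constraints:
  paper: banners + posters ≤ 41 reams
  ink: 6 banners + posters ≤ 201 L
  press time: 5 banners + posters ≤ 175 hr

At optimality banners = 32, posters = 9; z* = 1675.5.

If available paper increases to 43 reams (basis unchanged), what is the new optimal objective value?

Check each constraint at x*: paper 41/41 (tight); ink 201/201 (tight); press time 169/175 (slack 6).
By complementary slackness, y = 0 for the non-binding constraint.
Dual feasibility on the basic columns requires 1·y_paper + 6·y_ink = 48, 1·y_paper + 1·y_ink = 15.5.
This yields shadow prices y_paper = 9, y_ink = 6.5.
Δz = y_paper·Δb = 9 × (2) = 18, so new z* = 1675.5 + 18 = 1693.5.

1693.5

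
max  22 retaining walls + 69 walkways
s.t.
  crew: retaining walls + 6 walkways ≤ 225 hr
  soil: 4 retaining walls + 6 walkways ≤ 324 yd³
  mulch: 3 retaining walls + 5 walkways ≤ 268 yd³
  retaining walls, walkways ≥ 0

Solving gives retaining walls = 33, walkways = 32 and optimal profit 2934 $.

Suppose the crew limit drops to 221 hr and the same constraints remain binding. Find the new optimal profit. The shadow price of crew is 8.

2902

Δb = -4, so new z* = 2934 + (8)·(-4) = 2934 − 32 = 2902.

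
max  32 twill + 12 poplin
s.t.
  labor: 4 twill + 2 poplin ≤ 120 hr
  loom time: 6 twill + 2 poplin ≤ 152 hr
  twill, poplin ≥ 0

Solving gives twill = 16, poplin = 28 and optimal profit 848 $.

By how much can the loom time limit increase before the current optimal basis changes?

28

Binding constraints: labor, loom time. The basis is B = [[4,2],[6,2]] with det -4.
Per unit increase in loom time, x* moves by d = (0.5, -1).
The basis stays optimal until poplin reaches 0; allowable increase = 28 hr.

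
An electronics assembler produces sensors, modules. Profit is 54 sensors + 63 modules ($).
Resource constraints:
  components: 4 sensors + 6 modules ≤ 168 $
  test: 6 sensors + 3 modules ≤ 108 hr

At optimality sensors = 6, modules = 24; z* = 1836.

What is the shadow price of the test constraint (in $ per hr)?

3

Both components and test are binding at x*.
From A_Bᵀ y = c: 4·y_components + 6·y_test = 54; 6·y_components + 3·y_test = 63.
Solving: y_components = 9, y_test = 3.
Shadow price of test = 3.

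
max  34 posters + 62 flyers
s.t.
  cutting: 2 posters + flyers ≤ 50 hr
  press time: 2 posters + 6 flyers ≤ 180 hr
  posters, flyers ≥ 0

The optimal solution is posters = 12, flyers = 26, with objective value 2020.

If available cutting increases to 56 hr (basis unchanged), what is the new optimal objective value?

2068

Check each constraint at x*: cutting 50/50 (tight); press time 180/180 (tight).
Dual feasibility on the basic columns requires 2·y_cutting + 2·y_press time = 34, 1·y_cutting + 6·y_press time = 62.
→ y_cutting = 8 and y_press time = 9.
Δz = y_cutting·Δb = 8 × (6) = 48, so new z* = 2020 + 48 = 2068.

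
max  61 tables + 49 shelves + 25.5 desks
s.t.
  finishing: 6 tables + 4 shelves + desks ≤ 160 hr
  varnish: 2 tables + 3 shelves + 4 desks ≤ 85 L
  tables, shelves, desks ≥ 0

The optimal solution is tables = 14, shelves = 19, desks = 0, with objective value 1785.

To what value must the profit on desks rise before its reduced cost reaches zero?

Check each constraint at x*: finishing 160/160 (tight); varnish 85/85 (tight).
The binding rows give the dual system: 6·y_finishing + 2·y_varnish = 61 and 4·y_finishing + 3·y_varnish = 49.
This yields shadow prices y_finishing = 8.5, y_varnish = 5.
desks enters the basis when its profit ≥ yᵀa₃ = 8.5·1 + 5·4 = 28.5.

28.5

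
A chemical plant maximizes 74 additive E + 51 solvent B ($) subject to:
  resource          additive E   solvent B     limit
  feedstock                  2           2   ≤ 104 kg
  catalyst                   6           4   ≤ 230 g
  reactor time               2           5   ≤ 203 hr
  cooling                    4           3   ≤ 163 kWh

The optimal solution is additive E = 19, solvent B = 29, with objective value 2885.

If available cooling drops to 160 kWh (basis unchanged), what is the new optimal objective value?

At the optimum: feedstock uses 96 of 104 (slack = 8); catalyst uses 230 of 230 (binding); reactor time uses 183 of 203 (slack = 20); cooling uses 163 of 163 (binding).
By complementary slackness, y = 0 for the non-binding constraints.
The binding rows give the dual system: 6·y_catalyst + 4·y_cooling = 74 and 4·y_catalyst + 3·y_cooling = 51.
Solving: y_catalyst = 9, y_cooling = 5.
Δz = y_cooling·Δb = 5 × (-3) = -15, so new z* = 2885 − 15 = 2870.

2870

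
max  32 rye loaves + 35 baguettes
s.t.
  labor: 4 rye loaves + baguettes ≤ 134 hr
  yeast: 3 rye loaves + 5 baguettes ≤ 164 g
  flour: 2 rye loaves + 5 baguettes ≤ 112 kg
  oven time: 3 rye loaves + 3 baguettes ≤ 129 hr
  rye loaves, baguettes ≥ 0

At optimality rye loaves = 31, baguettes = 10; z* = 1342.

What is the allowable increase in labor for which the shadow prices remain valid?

Binding constraints: labor, flour. The basis is B = [[4,1],[2,5]] with det 18.
Per unit increase in labor, x* moves by d = (0.2778, -0.1111).
The basis stays optimal until oven time becomes binding; allowable increase = 12 hr.

12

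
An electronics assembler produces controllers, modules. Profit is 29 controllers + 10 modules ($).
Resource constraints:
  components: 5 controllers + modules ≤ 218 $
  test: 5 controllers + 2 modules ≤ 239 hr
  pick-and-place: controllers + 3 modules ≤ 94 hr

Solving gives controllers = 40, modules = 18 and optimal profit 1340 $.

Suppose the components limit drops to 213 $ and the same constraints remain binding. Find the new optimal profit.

1312.5

Binding: components and pick-and-place. Non-binding: test (3 unused).
By complementary slackness, y = 0 for the non-binding constraint.
From A_Bᵀ y = c: 5·y_components + 1·y_pick-and-place = 29; 1·y_components + 3·y_pick-and-place = 10.
Solving: y_components = 5.5, y_pick-and-place = 1.5.
Δz = y_components·Δb = 5.5 × (-5) = -27.5, so new z* = 1340 − 27.5 = 1312.5.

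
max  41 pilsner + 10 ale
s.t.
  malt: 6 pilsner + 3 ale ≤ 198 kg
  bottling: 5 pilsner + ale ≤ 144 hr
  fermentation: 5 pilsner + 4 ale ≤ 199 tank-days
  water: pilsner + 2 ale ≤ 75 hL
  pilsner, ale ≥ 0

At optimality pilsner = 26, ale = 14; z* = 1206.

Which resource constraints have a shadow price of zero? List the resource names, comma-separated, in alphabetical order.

fermentation, water

malt: 198/198 (binding)
bottling: 144/144 (binding)
fermentation: 186/199 (slack 13)
water: 54/75 (slack 21)
By complementary slackness, a constraint with positive slack has shadow price 0 → fermentation, water.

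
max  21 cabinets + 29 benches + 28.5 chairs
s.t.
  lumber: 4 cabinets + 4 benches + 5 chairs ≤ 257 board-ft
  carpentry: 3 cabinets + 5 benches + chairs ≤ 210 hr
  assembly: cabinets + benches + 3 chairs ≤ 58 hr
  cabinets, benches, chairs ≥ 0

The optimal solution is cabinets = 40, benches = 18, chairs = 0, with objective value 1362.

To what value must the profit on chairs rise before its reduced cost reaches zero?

31

Check each constraint at x*: lumber 232/257 (slack 25); carpentry 210/210 (tight); assembly 58/58 (tight).
By complementary slackness, y = 0 for the non-binding constraint.
From A_Bᵀ y = c: 3·y_carpentry + 1·y_assembly = 21; 5·y_carpentry + 1·y_assembly = 29.
Solving: y_carpentry = 4, y_assembly = 9.
chairs enters the basis when its profit ≥ yᵀa₃ = 4·1 + 9·3 = 31.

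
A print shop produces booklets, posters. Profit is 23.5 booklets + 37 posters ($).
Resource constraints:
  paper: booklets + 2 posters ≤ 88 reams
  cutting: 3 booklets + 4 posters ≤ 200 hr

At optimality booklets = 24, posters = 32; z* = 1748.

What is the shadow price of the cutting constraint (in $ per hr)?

At the optimum: paper uses 88 of 88 (binding); cutting uses 200 of 200 (binding).
Dual feasibility on the basic columns requires 1·y_paper + 3·y_cutting = 23.5, 2·y_paper + 4·y_cutting = 37.
→ y_paper = 8.5 and y_cutting = 5.
Shadow price of cutting = 5.

5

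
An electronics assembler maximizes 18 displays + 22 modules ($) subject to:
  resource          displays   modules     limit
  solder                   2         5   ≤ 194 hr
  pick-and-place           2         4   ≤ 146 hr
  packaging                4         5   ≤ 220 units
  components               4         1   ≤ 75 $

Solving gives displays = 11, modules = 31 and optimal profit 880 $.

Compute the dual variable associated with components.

2

Check each constraint at x*: solder 177/194 (slack 17); pick-and-place 146/146 (tight); packaging 199/220 (slack 21); components 75/75 (tight).
Since solder, packaging are not tight, their duals are 0.
From A_Bᵀ y = c: 2·y_pick-and-place + 4·y_components = 18; 4·y_pick-and-place + 1·y_components = 22.
→ y_pick-and-place = 5 and y_components = 2.
Shadow price of components = 2.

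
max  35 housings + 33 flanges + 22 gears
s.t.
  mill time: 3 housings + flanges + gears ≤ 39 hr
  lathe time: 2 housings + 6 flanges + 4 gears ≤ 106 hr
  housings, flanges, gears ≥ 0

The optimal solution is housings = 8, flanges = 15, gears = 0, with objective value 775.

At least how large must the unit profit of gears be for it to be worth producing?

Both mill time and lathe time are binding at x*.
The binding rows give the dual system: 3·y_mill time + 2·y_lathe time = 35 and 1·y_mill time + 6·y_lathe time = 33.
→ y_mill time = 9 and y_lathe time = 4.
gears enters the basis when its profit ≥ yᵀa₃ = 9·1 + 4·4 = 25.

25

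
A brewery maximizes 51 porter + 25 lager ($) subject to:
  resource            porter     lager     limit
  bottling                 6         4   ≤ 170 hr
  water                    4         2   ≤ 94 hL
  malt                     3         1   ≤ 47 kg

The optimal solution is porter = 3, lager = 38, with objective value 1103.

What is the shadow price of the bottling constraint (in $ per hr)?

At the optimum: bottling uses 170 of 170 (binding); water uses 88 of 94 (slack = 6); malt uses 47 of 47 (binding).
Slack constraints have shadow price 0 (complementary slackness).
From A_Bᵀ y = c: 6·y_bottling + 3·y_malt = 51; 4·y_bottling + 1·y_malt = 25.
This yields shadow prices y_bottling = 4, y_malt = 9.
Shadow price of bottling = 4.

4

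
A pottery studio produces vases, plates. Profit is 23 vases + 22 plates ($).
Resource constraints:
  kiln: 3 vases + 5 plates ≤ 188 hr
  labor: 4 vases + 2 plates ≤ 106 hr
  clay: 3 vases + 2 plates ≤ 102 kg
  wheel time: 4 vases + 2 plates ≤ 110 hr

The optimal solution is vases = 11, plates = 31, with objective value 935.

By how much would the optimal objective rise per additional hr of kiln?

3

Check each constraint at x*: kiln 188/188 (tight); labor 106/106 (tight); clay 95/102 (slack 7); wheel time 106/110 (slack 4).
Slack constraints have shadow price 0 (complementary slackness).
The binding rows give the dual system: 3·y_kiln + 4·y_labor = 23 and 5·y_kiln + 2·y_labor = 22.
→ y_kiln = 3 and y_labor = 3.5.
Shadow price of kiln = 3.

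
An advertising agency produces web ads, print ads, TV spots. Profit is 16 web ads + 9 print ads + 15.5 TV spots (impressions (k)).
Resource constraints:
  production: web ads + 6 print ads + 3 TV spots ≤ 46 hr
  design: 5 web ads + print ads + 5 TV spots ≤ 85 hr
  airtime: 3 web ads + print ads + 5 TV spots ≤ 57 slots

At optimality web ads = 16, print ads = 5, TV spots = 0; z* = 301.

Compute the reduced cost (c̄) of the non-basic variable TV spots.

Check each constraint at x*: production 46/46 (tight); design 85/85 (tight); airtime 53/57 (slack 4).
Slack constraints have shadow price 0 (complementary slackness).
Dual feasibility on the basic columns requires 1·y_production + 5·y_design = 16, 6·y_production + 1·y_design = 9.
This yields shadow prices y_production = 1, y_design = 3.
Reduced cost of TV spots: c₃ − yᵀa₃ = 15.5 − (1·3 + 3·5) = 15.5 − 18 = -2.5.

-2.5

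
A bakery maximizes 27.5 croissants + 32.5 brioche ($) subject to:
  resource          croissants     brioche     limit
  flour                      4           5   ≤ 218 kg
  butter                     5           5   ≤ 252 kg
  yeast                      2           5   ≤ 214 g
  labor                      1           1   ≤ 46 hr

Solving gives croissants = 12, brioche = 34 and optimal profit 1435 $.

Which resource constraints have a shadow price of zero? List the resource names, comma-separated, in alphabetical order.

flour: 218/218 (binding)
butter: 230/252 (slack 22)
yeast: 194/214 (slack 20)
labor: 46/46 (binding)
By complementary slackness, a constraint with positive slack has shadow price 0 → butter, yeast.

butter, yeast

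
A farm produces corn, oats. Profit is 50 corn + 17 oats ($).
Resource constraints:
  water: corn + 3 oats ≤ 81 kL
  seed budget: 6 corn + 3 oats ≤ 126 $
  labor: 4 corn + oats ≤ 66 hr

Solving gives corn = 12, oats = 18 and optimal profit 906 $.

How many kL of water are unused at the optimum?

15

water used = 1·12 + 3·18 = 66; slack = 81 − 66 = 15.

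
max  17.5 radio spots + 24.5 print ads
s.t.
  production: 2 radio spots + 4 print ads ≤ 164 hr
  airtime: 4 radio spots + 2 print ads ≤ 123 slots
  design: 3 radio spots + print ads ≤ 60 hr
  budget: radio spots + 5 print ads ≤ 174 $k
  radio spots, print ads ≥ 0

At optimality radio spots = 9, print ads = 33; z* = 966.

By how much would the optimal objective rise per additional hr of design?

4.5

At the optimum: production uses 150 of 164 (slack = 14); airtime uses 102 of 123 (slack = 21); design uses 60 of 60 (binding); budget uses 174 of 174 (binding).
Since production, airtime are not tight, their duals are 0.
The binding rows give the dual system: 3·y_design + 1·y_budget = 17.5 and 1·y_design + 5·y_budget = 24.5.
→ y_design = 4.5 and y_budget = 4.
Shadow price of design = 4.5.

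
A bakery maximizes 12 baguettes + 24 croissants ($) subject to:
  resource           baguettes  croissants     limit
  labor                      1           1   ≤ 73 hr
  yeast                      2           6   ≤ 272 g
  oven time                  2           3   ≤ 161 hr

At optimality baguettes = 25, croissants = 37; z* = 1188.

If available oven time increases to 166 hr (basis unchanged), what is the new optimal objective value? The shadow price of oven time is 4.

Δb = 5, so new z* = 1188 + (4)·(5) = 1188 + 20 = 1208.

1208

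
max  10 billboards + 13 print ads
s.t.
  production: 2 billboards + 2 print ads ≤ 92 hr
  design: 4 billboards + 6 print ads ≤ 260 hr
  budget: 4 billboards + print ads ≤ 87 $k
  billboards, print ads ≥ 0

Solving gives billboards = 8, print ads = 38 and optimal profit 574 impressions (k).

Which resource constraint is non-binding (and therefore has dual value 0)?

budget

production: 92/92 (binding)
design: 260/260 (binding)
budget: 70/87 (slack 17)
By complementary slackness, a constraint with positive slack has shadow price 0 → budget.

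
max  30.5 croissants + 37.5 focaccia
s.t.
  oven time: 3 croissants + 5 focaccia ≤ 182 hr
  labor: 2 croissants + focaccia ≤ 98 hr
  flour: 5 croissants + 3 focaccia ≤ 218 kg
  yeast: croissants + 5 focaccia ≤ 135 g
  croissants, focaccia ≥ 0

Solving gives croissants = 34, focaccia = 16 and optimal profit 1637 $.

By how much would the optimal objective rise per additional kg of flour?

Binding: oven time and flour. Non-binding: labor (14 unused), yeast (21 unused).
Slack constraints have shadow price 0 (complementary slackness).
From A_Bᵀ y = c: 3·y_oven time + 5·y_flour = 30.5; 5·y_oven time + 3·y_flour = 37.5.
→ y_oven time = 6 and y_flour = 2.5.
Shadow price of flour = 2.5.

2.5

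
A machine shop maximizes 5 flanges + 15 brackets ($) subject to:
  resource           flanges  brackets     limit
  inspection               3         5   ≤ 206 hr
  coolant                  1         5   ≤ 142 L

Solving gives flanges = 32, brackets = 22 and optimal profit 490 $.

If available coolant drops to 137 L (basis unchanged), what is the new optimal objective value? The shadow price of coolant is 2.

480

Δb = -5, so new z* = 490 + (2)·(-5) = 490 − 10 = 480.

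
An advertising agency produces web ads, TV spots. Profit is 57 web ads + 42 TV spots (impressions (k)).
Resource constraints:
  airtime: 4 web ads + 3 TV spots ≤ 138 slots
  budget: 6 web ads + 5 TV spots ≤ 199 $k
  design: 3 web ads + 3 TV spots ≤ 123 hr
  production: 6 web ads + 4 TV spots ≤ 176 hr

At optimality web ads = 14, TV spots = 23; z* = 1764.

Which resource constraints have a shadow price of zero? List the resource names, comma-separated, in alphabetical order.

airtime, design

airtime: 125/138 (slack 13)
budget: 199/199 (binding)
design: 111/123 (slack 12)
production: 176/176 (binding)
By complementary slackness, a constraint with positive slack has shadow price 0 → airtime, design.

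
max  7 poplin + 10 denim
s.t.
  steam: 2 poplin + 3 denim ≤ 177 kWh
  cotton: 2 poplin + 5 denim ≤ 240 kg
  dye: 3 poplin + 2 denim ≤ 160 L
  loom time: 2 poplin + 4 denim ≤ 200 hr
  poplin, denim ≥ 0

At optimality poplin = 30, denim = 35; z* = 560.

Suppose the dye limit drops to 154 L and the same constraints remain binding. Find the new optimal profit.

At the optimum: steam uses 165 of 177 (slack = 12); cotton uses 235 of 240 (slack = 5); dye uses 160 of 160 (binding); loom time uses 200 of 200 (binding).
By complementary slackness, y = 0 for the non-binding constraints.
Dual feasibility on the basic columns requires 3·y_dye + 2·y_loom time = 7, 2·y_dye + 4·y_loom time = 10.
Solving: y_dye = 1, y_loom time = 2.
Δz = y_dye·Δb = 1 × (-6) = -6, so new z* = 560 − 6 = 554.

554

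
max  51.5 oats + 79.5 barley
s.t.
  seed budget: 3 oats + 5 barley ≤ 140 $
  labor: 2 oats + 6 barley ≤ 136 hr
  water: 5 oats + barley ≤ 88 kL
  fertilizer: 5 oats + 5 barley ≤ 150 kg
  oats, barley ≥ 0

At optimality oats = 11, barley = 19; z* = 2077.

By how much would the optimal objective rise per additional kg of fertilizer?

Check each constraint at x*: seed budget 128/140 (slack 12); labor 136/136 (tight); water 74/88 (slack 14); fertilizer 150/150 (tight).
Since seed budget, water are not tight, their duals are 0.
From A_Bᵀ y = c: 2·y_labor + 5·y_fertilizer = 51.5; 6·y_labor + 5·y_fertilizer = 79.5.
Solving: y_labor = 7, y_fertilizer = 7.5.
Shadow price of fertilizer = 7.5.

7.5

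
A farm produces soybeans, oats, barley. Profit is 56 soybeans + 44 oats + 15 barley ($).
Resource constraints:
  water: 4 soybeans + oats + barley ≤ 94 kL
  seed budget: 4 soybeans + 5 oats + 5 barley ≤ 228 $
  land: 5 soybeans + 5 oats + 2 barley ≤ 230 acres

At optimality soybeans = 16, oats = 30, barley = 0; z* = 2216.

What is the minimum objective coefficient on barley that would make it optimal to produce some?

Check each constraint at x*: water 94/94 (tight); seed budget 214/228 (slack 14); land 230/230 (tight).
Slack constraints have shadow price 0 (complementary slackness).
From A_Bᵀ y = c: 4·y_water + 5·y_land = 56; 1·y_water + 5·y_land = 44.
→ y_water = 4 and y_land = 8.
barley enters the basis when its profit ≥ yᵀa₃ = 4·1 + 8·2 = 20.

20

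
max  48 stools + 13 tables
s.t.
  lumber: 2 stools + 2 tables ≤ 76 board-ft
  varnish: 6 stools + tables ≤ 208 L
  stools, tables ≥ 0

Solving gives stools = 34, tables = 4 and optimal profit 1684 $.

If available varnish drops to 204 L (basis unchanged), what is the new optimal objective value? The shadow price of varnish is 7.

Δb = -4, so new z* = 1684 + (7)·(-4) = 1684 − 28 = 1656.

1656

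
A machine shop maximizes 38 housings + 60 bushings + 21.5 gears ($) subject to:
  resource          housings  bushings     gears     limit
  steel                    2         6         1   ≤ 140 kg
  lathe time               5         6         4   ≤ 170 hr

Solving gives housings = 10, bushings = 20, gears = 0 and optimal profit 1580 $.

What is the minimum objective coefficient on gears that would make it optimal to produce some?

28

At the optimum: steel uses 140 of 140 (binding); lathe time uses 170 of 170 (binding).
Dual feasibility on the basic columns requires 2·y_steel + 5·y_lathe time = 38, 6·y_steel + 6·y_lathe time = 60.
→ y_steel = 4 and y_lathe time = 6.
gears enters the basis when its profit ≥ yᵀa₃ = 4·1 + 6·4 = 28.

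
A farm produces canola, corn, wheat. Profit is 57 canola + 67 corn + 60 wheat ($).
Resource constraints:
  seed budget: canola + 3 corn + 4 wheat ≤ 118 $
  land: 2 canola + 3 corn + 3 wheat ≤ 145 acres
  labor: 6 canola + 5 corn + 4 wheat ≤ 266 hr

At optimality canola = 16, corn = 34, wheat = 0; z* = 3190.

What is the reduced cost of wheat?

-8

At the optimum: seed budget uses 118 of 118 (binding); land uses 134 of 145 (slack = 11); labor uses 266 of 266 (binding).
By complementary slackness, y = 0 for the non-binding constraint.
Dual feasibility on the basic columns requires 1·y_seed budget + 6·y_labor = 57, 3·y_seed budget + 5·y_labor = 67.
Solving: y_seed budget = 9, y_labor = 8.
Reduced cost of wheat: c₃ − yᵀa₃ = 60 − (9·4 + 8·4) = 60 − 68 = -8.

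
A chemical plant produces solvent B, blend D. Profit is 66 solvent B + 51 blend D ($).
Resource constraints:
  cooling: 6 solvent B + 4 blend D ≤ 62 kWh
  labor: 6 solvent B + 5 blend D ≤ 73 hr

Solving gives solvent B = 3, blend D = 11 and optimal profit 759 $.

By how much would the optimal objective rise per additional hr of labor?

Both cooling and labor are binding at x*.
From A_Bᵀ y = c: 6·y_cooling + 6·y_labor = 66; 4·y_cooling + 5·y_labor = 51.
This yields shadow prices y_cooling = 4, y_labor = 7.
Shadow price of labor = 7.

7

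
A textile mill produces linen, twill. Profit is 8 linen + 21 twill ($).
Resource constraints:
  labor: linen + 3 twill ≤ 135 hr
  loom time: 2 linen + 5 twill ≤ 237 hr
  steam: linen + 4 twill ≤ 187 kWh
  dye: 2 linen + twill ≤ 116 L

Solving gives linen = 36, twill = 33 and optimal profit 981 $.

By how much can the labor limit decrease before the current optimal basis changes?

1.375

Binding constraints: labor, loom time. The basis is B = [[1,3],[2,5]] with det -1.
Per unit decrease in labor, x* moves by d = (5, -2).
The basis stays optimal until dye becomes binding; allowable decrease = 1.375 hr.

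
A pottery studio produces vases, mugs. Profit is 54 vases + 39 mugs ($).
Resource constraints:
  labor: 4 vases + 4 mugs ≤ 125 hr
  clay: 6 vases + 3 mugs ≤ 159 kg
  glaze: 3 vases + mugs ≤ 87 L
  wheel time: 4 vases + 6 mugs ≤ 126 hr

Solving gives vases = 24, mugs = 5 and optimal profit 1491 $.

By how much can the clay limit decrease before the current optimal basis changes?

Binding constraints: clay, wheel time. The basis is B = [[6,3],[4,6]] with det 24.
Per unit decrease in clay, x* moves by d = (-0.25, 0.1667).
The basis stays optimal until vases reaches 0; allowable decrease = 96 kg.

96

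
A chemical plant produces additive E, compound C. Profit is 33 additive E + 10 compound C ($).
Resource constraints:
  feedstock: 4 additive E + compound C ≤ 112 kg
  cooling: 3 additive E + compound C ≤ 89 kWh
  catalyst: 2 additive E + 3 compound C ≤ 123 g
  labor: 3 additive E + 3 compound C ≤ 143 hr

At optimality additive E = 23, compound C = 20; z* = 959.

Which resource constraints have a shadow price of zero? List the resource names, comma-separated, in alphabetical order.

catalyst, labor

feedstock: 112/112 (binding)
cooling: 89/89 (binding)
catalyst: 106/123 (slack 17)
labor: 129/143 (slack 14)
By complementary slackness, a constraint with positive slack has shadow price 0 → catalyst, labor.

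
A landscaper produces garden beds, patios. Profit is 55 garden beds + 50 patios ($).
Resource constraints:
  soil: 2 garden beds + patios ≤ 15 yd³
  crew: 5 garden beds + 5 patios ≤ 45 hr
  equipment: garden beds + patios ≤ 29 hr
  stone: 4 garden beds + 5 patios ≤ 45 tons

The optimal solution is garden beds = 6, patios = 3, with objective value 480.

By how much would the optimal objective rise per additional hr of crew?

At the optimum: soil uses 15 of 15 (binding); crew uses 45 of 45 (binding); equipment uses 9 of 29 (slack = 20); stone uses 39 of 45 (slack = 6).
Slack constraints have shadow price 0 (complementary slackness).
The binding rows give the dual system: 2·y_soil + 5·y_crew = 55 and 1·y_soil + 5·y_crew = 50.
→ y_soil = 5 and y_crew = 9.
Shadow price of crew = 9.

9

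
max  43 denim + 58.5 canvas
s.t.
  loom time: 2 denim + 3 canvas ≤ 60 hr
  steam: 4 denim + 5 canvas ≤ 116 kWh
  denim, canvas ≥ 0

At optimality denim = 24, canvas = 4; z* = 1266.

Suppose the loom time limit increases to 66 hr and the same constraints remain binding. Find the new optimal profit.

1323

Both loom time and steam are binding at x*.
From A_Bᵀ y = c: 2·y_loom time + 4·y_steam = 43; 3·y_loom time + 5·y_steam = 58.5.
This yields shadow prices y_loom time = 9.5, y_steam = 6.
Δz = y_loom time·Δb = 9.5 × (6) = 57, so new z* = 1266 + 57 = 1323.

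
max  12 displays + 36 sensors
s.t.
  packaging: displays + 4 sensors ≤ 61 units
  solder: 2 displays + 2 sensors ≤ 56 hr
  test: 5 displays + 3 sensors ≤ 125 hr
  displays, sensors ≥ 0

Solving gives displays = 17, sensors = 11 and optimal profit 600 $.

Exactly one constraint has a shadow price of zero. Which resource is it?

packaging: 61/61 (binding)
solder: 56/56 (binding)
test: 118/125 (slack 7)
By complementary slackness, a constraint with positive slack has shadow price 0 → test.

test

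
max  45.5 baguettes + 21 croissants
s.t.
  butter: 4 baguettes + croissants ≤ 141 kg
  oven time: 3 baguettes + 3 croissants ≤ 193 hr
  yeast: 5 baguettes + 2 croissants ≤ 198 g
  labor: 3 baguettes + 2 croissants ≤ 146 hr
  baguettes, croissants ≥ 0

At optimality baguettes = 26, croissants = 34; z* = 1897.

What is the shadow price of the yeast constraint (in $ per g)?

7

At the optimum: butter uses 138 of 141 (slack = 3); oven time uses 180 of 193 (slack = 13); yeast uses 198 of 198 (binding); labor uses 146 of 146 (binding).
Slack constraints have shadow price 0 (complementary slackness).
Dual feasibility on the basic columns requires 5·y_yeast + 3·y_labor = 45.5, 2·y_yeast + 2·y_labor = 21.
→ y_yeast = 7 and y_labor = 3.5.
Shadow price of yeast = 7.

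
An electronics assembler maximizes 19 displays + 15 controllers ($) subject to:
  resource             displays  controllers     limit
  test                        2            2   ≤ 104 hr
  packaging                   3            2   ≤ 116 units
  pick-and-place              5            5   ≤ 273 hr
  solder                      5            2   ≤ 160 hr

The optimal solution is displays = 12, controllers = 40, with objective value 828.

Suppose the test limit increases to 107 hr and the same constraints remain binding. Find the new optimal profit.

838.5

Binding: test and packaging. Non-binding: pick-and-place (13 unused), solder (20 unused).
Slack constraints have shadow price 0 (complementary slackness).
The binding rows give the dual system: 2·y_test + 3·y_packaging = 19 and 2·y_test + 2·y_packaging = 15.
Solving: y_test = 3.5, y_packaging = 4.
Δz = y_test·Δb = 3.5 × (3) = 10.5, so new z* = 828 + 10.5 = 838.5.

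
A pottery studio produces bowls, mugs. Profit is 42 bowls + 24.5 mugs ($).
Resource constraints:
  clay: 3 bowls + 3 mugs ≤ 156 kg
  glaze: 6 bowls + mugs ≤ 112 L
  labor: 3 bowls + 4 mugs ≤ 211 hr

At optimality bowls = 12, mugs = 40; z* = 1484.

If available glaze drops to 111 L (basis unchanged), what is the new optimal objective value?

1480.5

Check each constraint at x*: clay 156/156 (tight); glaze 112/112 (tight); labor 196/211 (slack 15).
Since labor is not tight, its dual is 0.
From A_Bᵀ y = c: 3·y_clay + 6·y_glaze = 42; 3·y_clay + 1·y_glaze = 24.5.
This yields shadow prices y_clay = 7, y_glaze = 3.5.
Δz = y_glaze·Δb = 3.5 × (-1) = -3.5, so new z* = 1484 − 3.5 = 1480.5.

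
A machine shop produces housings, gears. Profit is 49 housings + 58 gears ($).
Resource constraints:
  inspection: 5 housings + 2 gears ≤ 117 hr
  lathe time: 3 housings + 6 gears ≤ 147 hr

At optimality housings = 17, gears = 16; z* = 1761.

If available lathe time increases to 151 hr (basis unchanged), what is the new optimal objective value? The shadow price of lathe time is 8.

Δb = 4, so new z* = 1761 + (8)·(4) = 1761 + 32 = 1793.

1793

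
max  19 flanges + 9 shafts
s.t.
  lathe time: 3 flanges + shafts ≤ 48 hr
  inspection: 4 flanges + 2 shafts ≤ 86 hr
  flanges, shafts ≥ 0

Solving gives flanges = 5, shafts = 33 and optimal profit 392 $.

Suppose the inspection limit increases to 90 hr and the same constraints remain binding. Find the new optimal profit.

408

Check each constraint at x*: lathe time 48/48 (tight); inspection 86/86 (tight).
The binding rows give the dual system: 3·y_lathe time + 4·y_inspection = 19 and 1·y_lathe time + 2·y_inspection = 9.
→ y_lathe time = 1 and y_inspection = 4.
Δz = y_inspection·Δb = 4 × (4) = 16, so new z* = 392 + 16 = 408.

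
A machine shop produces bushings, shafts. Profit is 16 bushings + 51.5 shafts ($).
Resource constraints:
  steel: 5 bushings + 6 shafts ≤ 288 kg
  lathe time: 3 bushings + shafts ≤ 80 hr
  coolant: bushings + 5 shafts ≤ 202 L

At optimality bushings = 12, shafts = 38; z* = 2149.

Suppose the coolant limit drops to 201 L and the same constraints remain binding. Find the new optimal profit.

2140.5

At the optimum: steel uses 288 of 288 (binding); lathe time uses 74 of 80 (slack = 6); coolant uses 202 of 202 (binding).
Slack constraints have shadow price 0 (complementary slackness).
From A_Bᵀ y = c: 5·y_steel + 1·y_coolant = 16; 6·y_steel + 5·y_coolant = 51.5.
→ y_steel = 1.5 and y_coolant = 8.5.
Δz = y_coolant·Δb = 8.5 × (-1) = -8.5, so new z* = 2149 − 8.5 = 2140.5.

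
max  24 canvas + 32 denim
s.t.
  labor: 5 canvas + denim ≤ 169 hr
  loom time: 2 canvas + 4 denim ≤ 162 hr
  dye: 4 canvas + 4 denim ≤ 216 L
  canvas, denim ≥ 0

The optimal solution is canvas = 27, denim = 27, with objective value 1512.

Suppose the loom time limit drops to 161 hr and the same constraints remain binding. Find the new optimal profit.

1508

Binding: loom time and dye. Non-binding: labor (7 unused).
Slack constraints have shadow price 0 (complementary slackness).
From A_Bᵀ y = c: 2·y_loom time + 4·y_dye = 24; 4·y_loom time + 4·y_dye = 32.
Solving: y_loom time = 4, y_dye = 4.
Δz = y_loom time·Δb = 4 × (-1) = -4, so new z* = 1512 − 4 = 1508.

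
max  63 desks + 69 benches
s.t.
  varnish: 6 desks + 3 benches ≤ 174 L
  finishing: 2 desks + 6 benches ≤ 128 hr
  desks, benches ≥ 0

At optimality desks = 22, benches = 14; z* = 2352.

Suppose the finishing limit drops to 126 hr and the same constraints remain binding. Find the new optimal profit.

2337

Both varnish and finishing are binding at x*.
The binding rows give the dual system: 6·y_varnish + 2·y_finishing = 63 and 3·y_varnish + 6·y_finishing = 69.
→ y_varnish = 8 and y_finishing = 7.5.
Δz = y_finishing·Δb = 7.5 × (-2) = -15, so new z* = 2352 − 15 = 2337.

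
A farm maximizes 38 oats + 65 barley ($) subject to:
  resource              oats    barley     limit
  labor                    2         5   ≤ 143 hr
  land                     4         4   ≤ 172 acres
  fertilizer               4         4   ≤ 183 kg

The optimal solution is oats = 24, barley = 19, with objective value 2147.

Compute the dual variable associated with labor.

9

At the optimum: labor uses 143 of 143 (binding); land uses 172 of 172 (binding); fertilizer uses 172 of 183 (slack = 11).
By complementary slackness, y = 0 for the non-binding constraint.
From A_Bᵀ y = c: 2·y_labor + 4·y_land = 38; 5·y_labor + 4·y_land = 65.
Solving: y_labor = 9, y_land = 5.
Shadow price of labor = 9.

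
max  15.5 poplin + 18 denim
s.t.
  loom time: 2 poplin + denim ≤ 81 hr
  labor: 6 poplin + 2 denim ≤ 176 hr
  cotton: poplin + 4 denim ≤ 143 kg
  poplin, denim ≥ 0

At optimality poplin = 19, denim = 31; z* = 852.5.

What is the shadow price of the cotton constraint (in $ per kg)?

Binding: labor and cotton. Non-binding: loom time (12 unused).
Slack constraints have shadow price 0 (complementary slackness).
From A_Bᵀ y = c: 6·y_labor + 1·y_cotton = 15.5; 2·y_labor + 4·y_cotton = 18.
Solving: y_labor = 2, y_cotton = 3.5.
Shadow price of cotton = 3.5.

3.5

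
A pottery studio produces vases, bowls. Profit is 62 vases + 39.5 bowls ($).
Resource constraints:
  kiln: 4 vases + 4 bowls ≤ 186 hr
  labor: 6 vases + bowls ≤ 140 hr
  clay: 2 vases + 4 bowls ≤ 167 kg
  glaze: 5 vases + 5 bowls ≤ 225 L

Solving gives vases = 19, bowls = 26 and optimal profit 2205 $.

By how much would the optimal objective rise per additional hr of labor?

At the optimum: kiln uses 180 of 186 (slack = 6); labor uses 140 of 140 (binding); clay uses 142 of 167 (slack = 25); glaze uses 225 of 225 (binding).
By complementary slackness, y = 0 for the non-binding constraints.
From A_Bᵀ y = c: 6·y_labor + 5·y_glaze = 62; 1·y_labor + 5·y_glaze = 39.5.
→ y_labor = 4.5 and y_glaze = 7.
Shadow price of labor = 4.5.

4.5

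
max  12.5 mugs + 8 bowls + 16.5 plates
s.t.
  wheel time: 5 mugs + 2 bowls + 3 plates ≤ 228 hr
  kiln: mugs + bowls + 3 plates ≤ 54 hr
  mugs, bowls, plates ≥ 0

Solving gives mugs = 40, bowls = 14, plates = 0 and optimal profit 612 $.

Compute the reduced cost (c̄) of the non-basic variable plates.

Both wheel time and kiln are binding at x*.
From A_Bᵀ y = c: 5·y_wheel time + 1·y_kiln = 12.5; 2·y_wheel time + 1·y_kiln = 8.
This yields shadow prices y_wheel time = 1.5, y_kiln = 5.
Reduced cost of plates: c₃ − yᵀa₃ = 16.5 − (1.5·3 + 5·3) = 16.5 − 19.5 = -3.

-3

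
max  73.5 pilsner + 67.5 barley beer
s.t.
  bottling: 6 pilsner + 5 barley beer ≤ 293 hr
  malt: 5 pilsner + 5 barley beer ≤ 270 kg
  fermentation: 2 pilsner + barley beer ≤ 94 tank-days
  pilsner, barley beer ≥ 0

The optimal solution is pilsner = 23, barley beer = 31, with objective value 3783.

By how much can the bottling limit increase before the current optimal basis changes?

17

Binding constraints: bottling, malt. The basis is B = [[6,5],[5,5]] with det 5.
Per unit increase in bottling, x* moves by d = (1, -1).
The basis stays optimal until fermentation becomes binding; allowable increase = 17 hr.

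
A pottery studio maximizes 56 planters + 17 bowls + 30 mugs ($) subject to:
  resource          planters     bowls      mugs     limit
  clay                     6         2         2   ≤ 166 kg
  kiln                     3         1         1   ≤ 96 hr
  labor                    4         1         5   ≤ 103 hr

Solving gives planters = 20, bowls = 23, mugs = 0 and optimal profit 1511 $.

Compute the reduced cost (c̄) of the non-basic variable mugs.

Binding: clay and labor. Non-binding: kiln (13 unused).
Slack constraints have shadow price 0 (complementary slackness).
Dual feasibility on the basic columns requires 6·y_clay + 4·y_labor = 56, 2·y_clay + 1·y_labor = 17.
→ y_clay = 6 and y_labor = 5.
Reduced cost of mugs: c₃ − yᵀa₃ = 30 − (6·2 + 5·5) = 30 − 37 = -7.

-7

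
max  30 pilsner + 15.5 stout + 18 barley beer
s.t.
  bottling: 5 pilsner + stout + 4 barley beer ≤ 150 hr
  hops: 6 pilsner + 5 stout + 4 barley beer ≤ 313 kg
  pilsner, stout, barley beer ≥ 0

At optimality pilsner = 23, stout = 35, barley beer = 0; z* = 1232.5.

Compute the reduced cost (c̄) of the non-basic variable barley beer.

-4

At the optimum: bottling uses 150 of 150 (binding); hops uses 313 of 313 (binding).
From A_Bᵀ y = c: 5·y_bottling + 6·y_hops = 30; 1·y_bottling + 5·y_hops = 15.5.
→ y_bottling = 3 and y_hops = 2.5.
Reduced cost of barley beer: c₃ − yᵀa₃ = 18 − (3·4 + 2.5·4) = 18 − 22 = -4.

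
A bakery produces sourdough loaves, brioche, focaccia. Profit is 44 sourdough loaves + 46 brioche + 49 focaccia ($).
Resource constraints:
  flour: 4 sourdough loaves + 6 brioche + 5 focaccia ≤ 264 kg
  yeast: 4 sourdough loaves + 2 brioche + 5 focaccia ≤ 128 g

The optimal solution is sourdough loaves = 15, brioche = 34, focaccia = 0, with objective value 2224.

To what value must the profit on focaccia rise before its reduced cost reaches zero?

Both flour and yeast are binding at x*.
From A_Bᵀ y = c: 4·y_flour + 4·y_yeast = 44; 6·y_flour + 2·y_yeast = 46.
Solving: y_flour = 6, y_yeast = 5.
focaccia enters the basis when its profit ≥ yᵀa₃ = 6·5 + 5·5 = 55.

55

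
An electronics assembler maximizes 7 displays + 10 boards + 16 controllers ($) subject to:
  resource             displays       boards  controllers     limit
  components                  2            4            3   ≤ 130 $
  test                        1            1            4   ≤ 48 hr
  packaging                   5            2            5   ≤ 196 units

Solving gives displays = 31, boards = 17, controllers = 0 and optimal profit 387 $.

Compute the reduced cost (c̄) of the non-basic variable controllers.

Binding: components and test. Non-binding: packaging (7 unused).
Since packaging is not tight, its dual is 0.
The binding rows give the dual system: 2·y_components + 1·y_test = 7 and 4·y_components + 1·y_test = 10.
This yields shadow prices y_components = 1.5, y_test = 4.
Reduced cost of controllers: c₃ − yᵀa₃ = 16 − (1.5·3 + 4·4) = 16 − 20.5 = -4.5.

-4.5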